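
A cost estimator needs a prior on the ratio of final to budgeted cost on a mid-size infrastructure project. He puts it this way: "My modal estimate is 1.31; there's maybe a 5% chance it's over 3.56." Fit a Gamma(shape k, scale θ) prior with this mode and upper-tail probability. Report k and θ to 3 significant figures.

Gamma(k,θ) with k>1 has mode (k−1)θ, so θ = 1.31/(k−1).
Need P(X < 3.56) = 0.95 with θ tied to k this way. Start at k = 2, θ = 1.31: P(X<3.56) ≈ 0.755.
Too low — raise k to concentrate. Iterating converges to k ≈ 3.69.
Then θ = 1.31/(3.69−1) ≈ 0.487.

k ≈ 3.69, θ ≈ 0.487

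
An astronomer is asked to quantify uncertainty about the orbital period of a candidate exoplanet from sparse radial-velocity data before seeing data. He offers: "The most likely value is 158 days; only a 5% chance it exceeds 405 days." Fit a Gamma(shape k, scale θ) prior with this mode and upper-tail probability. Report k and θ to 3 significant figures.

Gamma(k,θ) with k>1 has mode (k−1)θ, so θ = 158/(k−1).
Need P(X < 405) = 0.95 with θ tied to k this way. Start at k = 2, θ = 158: P(X<405) ≈ 0.725.
Too low — raise k to concentrate. Iterating converges to k ≈ 4.06.
Then θ = 158/(4.06−1) ≈ 51.7.

k ≈ 4.06, θ ≈ 51.7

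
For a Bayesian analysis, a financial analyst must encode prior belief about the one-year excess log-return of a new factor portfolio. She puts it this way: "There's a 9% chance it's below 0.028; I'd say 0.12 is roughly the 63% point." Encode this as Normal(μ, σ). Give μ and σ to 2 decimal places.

The p-quantile of Normal(μ,σ) is μ + z_p·σ, with z_{0.09} = -1.341 and z_{0.63} = 0.3319.
Eliminate σ: μ = (z₂·x₁ − z₁·x₂)/(z₂ − z₁) = (0.3319·0.028 − (-1.341)·0.12)/1.673 = 0.10.
Then σ = (x₂ − x₁)/(z₂ − z₁) = (0.12 − 0.028)/1.673 = 0.06.

μ = 0.10, σ = 0.06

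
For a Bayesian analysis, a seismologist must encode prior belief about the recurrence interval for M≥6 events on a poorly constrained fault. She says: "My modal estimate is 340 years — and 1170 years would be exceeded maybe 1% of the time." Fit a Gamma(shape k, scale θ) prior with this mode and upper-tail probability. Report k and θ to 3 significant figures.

Gamma(k,θ) with k>1 has mode (k−1)θ, so θ = 340/(k−1).
Need P(X < 1170) = 0.99 with θ tied to k this way. Start at k = 2, θ = 340: P(X<1170) ≈ 0.858.
Too low — raise k to concentrate. Iterating converges to k ≈ 3.85.
Then θ = 340/(3.85−1) ≈ 119.

k ≈ 3.85, θ ≈ 119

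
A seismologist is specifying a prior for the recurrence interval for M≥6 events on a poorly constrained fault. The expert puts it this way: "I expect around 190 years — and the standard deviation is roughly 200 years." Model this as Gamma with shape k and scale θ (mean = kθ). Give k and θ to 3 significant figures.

k ≈ 0.902, θ ≈ 211

For Gamma(k, scale θ): mean = kθ, variance = kθ², so CV = 1/√k.
CV = SD/mean = 200/190 = 1.053, hence k = 1/CV² = 0.902.
Then θ = mean/k = 190/0.902 = 211.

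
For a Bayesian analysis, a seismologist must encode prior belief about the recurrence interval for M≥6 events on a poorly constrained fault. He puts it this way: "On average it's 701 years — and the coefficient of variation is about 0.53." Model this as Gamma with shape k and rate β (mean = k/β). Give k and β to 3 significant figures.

k ≈ 3.56, β ≈ 0.00508

For Gamma(k, rate β): mean = k/β, variance = k/β², so CV = 1/√k.
CV = 0.53, hence k = 1/CV² = 3.56.
Then β = k/mean = 3.56/701 = 0.00508.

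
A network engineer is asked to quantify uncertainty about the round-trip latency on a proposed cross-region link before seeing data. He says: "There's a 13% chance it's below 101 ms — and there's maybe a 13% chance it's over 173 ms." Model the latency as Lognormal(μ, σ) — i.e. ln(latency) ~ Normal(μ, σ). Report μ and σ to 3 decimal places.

μ ≈ 4.884, σ ≈ 0.239

If T ~ Lognormal(μ,σ) then ln T ~ Normal(μ,σ), so the p-quantile of ln T is μ + z_p·σ.
ln(101) = 4.615 and ln(173) = 5.153; z_{0.13} = -1.126, z_{0.87} = 1.126.
σ = (5.153 − 4.615)/(1.126 − (-1.126)) = 0.239.
μ = 4.615 − (-1.126)·0.239 = 4.884.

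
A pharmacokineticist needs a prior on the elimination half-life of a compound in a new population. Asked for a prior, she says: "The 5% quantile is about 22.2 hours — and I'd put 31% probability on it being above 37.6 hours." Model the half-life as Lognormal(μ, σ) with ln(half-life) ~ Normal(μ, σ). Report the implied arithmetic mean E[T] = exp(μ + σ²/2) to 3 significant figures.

E[T] ≈ 34.3 hours

If T ~ Lognormal(μ,σ) then ln T ~ Normal(μ,σ), so the p-quantile of ln T is μ + z_p·σ.
ln(22.2) = 3.1 and ln(37.6) = 3.627; z_{0.05} = -1.645, z_{0.69} = 0.4959.
σ = (3.627 − 3.1)/(0.4959 − (-1.645)) = 0.246.
μ = 3.1 − (-1.645)·0.246 = 3.505.
E[T] = exp(μ + σ²/2) = exp(3.505 + 0.0303) = 34.3 hours.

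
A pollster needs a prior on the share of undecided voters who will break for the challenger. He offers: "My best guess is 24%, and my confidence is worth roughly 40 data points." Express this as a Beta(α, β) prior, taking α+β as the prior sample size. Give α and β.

α = 9.6, β = 30.4

Under the effective-sample-size interpretation, Beta(α, β) has prior mean α/(α+β) and prior sample size α+β.
So α+β = 40 and α/(α+β) = 0.24, giving α = 0.24·40 = 9.6 and β = 40 − 9.6 = 30.4.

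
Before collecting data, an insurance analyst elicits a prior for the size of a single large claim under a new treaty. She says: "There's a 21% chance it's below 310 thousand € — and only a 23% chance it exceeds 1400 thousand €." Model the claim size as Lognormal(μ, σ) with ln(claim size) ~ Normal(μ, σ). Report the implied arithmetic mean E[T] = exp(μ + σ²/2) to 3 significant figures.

If T ~ Lognormal(μ,σ) then ln T ~ Normal(μ,σ), so the p-quantile of ln T is μ + z_p·σ.
ln(310) = 5.737 and ln(1400) = 7.244; z_{0.21} = -0.8064, z_{0.77} = 0.7388.
σ = (7.244 − 5.737)/(0.7388 − (-0.8064)) = 0.976.
μ = 5.737 − (-0.8064)·0.976 = 6.523.
E[T] = exp(μ + σ²/2) = exp(6.523 + 0.4760) = 1100 thousand €.

E[T] ≈ 1100 thousand €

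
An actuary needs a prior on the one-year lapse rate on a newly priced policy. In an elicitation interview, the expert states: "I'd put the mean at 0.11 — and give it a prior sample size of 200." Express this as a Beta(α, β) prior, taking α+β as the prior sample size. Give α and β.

α = 22, β = 178

Under the effective-sample-size interpretation, Beta(α, β) has prior mean α/(α+β) and prior sample size α+β.
So α+β = 200 and α/(α+β) = 0.11, giving α = 0.11·200 = 22 and β = 200 − 22 = 178.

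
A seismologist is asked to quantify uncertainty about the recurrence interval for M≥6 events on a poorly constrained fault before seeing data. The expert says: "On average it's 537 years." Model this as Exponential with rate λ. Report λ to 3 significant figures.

λ ≈ 0.00186

Exponential mean = 1/λ, so λ = 1/537.0 = 0.00186.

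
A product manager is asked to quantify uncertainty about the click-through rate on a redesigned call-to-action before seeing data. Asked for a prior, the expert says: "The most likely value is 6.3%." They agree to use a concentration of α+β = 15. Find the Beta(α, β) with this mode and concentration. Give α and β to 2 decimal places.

α = 1.82, β = 13.18

For α,β > 1 the Beta mode is (α−1)/(α+β−2). With α+β = 15, the mode is (α−1)/13.
Set (α−1)/13 = 0.063 → α = 1 + 0.063·13 = 1.82.
β = 15 − α = 13.18.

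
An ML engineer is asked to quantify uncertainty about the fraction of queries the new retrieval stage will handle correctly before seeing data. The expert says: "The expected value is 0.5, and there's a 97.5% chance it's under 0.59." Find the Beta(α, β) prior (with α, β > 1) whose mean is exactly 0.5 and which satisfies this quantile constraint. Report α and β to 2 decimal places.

α ≈ 58.56, β ≈ 58.56

With mean 0.5 fixed, write α = 0.5s, β = 0.5s where s = α+β.
Need P(θ < 0.59) = 0.975 under Beta(0.5s, 0.5s). Normal approximation: (q−m)/√(m(1−m)/s) ≈ z_{0.975} = 1.96, so s ≈ 0.5·0.5·(1.96)²/(0.59−0.5)² = 118.6.
At s = 118.6: P(θ<0.59) ≈ 0.976. Adjusting to match 0.975 gives s ≈ 117.13.
So α = 0.5·117.13 ≈ 58.56, β = 0.5·117.13 ≈ 58.56.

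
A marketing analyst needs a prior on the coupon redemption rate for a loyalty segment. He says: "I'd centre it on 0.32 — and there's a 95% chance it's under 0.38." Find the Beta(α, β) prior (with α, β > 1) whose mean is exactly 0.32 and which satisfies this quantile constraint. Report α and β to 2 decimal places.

With mean 0.32 fixed, write α = 0.32s, β = 0.68s where s = α+β.
Need P(θ < 0.38) = 0.95 under Beta(0.32s, 0.68s). Normal approximation: (q−m)/√(m(1−m)/s) ≈ z_{0.95} = 1.64, so s ≈ 0.32·0.68·(1.64)²/(0.38−0.32)² = 163.5.
At s = 163.5: P(θ<0.38) ≈ 0.947. Adjusting to match 0.95 gives s ≈ 169.35.
So α = 0.32·169.35 ≈ 54.19, β = 0.68·169.35 ≈ 115.16.

α ≈ 54.19, β ≈ 115.16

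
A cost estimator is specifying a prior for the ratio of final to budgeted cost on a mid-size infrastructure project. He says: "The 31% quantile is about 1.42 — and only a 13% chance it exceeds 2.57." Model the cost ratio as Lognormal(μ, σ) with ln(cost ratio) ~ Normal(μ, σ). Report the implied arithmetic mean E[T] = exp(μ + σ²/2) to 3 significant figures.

If T ~ Lognormal(μ,σ) then ln T ~ Normal(μ,σ), so the p-quantile of ln T is μ + z_p·σ.
ln(1.42) = 0.3507 and ln(2.57) = 0.9439; z_{0.31} = -0.4959, z_{0.87} = 1.126.
σ = (0.9439 − 0.3507)/(1.126 − (-0.4959)) = 0.366.
μ = 0.3507 − (-0.4959)·0.366 = 0.532.
E[T] = exp(μ + σ²/2) = exp(0.532 + 0.0669) = 1.82.

E[T] ≈ 1.82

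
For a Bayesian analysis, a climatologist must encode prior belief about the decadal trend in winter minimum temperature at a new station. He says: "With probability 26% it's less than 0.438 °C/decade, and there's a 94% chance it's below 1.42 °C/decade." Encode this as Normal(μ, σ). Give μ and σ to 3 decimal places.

For Normal(μ,σ), the p-quantile is μ + z_p·σ. Here z_{0.26} = -0.6433, z_{0.94} = 1.555.
So 0.438 = μ − 0.6433σ and 1.42 = μ + 1.555σ.
Subtracting: σ = (1.42 − 0.438)/(1.555 − (-0.6433)) = 0.447.
Then μ = 0.438 − (-0.6433)·0.447 = 0.725.

μ = 0.725, σ = 0.447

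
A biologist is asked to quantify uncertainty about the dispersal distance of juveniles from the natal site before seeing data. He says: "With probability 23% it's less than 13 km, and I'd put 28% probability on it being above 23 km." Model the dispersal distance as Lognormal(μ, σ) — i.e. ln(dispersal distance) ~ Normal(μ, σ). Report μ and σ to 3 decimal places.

If T ~ Lognormal(μ,σ) then ln T ~ Normal(μ,σ), so the p-quantile of ln T is μ + z_p·σ.
ln(13) = 2.565 and ln(23) = 3.135; z_{0.23} = -0.7388, z_{0.72} = 0.5828.
σ = (3.135 − 2.565)/(0.5828 − (-0.7388)) = 0.432.
μ = 2.565 − (-0.7388)·0.432 = 2.884.

μ ≈ 2.884, σ ≈ 0.432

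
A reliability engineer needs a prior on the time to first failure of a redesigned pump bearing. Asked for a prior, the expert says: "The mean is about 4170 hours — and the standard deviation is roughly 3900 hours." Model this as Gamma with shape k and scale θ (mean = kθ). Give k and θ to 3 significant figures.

For Gamma(k, scale θ): mean = kθ, variance = kθ², so CV = 1/√k.
CV = SD/mean = 3900/4170 = 0.9353, hence k = 1/CV² = 1.14.
Then θ = mean/k = 4170/1.14 = 3650.

k ≈ 1.14, θ ≈ 3650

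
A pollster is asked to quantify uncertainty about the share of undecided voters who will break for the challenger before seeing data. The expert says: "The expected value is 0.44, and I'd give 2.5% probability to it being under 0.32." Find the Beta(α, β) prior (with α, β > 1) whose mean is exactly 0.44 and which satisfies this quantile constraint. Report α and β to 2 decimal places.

With mean 0.44 fixed, write α = 0.44s, β = 0.56s where s = α+β.
Need P(θ < 0.32) = 0.025 under Beta(0.44s, 0.56s). Normal approximation: (q−m)/√(m(1−m)/s) ≈ z_{0.025} = -1.96, so s ≈ 0.44·0.56·(-1.96)²/(0.32−0.44)² = 65.7.
At s = 65.7: P(θ<0.32) ≈ 0.022. Adjusting to match 0.025 gives s ≈ 62.32.
So α = 0.44·62.32 ≈ 27.42, β = 0.56·62.32 ≈ 34.90.

α ≈ 27.42, β ≈ 34.90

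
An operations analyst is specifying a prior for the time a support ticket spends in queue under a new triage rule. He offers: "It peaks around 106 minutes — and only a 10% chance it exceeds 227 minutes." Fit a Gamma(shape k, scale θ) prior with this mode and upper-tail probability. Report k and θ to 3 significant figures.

Gamma(k,θ) with k>1 has mode (k−1)θ, so θ = 106/(k−1).
Need P(X < 227) = 0.9 with θ tied to k this way. Start at k = 2, θ = 106: P(X<227) ≈ 0.631.
Too low — raise k to concentrate. Iterating converges to k ≈ 4.31.
Then θ = 106/(4.31−1) ≈ 32.

k ≈ 4.31, θ ≈ 32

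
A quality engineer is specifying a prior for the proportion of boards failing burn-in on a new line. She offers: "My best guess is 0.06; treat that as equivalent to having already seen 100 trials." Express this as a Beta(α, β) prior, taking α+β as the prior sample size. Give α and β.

α = 6, β = 94

Under the effective-sample-size interpretation, Beta(α, β) has prior mean α/(α+β) and prior sample size α+β.
So α+β = 100 and α/(α+β) = 0.06, giving α = 0.06·100 = 6 and β = 100 − 6 = 94.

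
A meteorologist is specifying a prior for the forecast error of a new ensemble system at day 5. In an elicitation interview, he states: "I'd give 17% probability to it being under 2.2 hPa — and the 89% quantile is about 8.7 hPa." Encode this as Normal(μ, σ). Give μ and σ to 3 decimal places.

μ = 5.044, σ = 2.981

For Normal(μ,σ), the p-quantile is μ + z_p·σ. Here z_{0.17} = -0.9542, z_{0.89} = 1.227.
So 2.2 = μ − 0.9542σ and 8.7 = μ + 1.227σ.
Subtracting: σ = (8.7 − 2.2)/(1.227 − (-0.9542)) = 2.981.
Then μ = 2.2 − (-0.9542)·2.981 = 5.044.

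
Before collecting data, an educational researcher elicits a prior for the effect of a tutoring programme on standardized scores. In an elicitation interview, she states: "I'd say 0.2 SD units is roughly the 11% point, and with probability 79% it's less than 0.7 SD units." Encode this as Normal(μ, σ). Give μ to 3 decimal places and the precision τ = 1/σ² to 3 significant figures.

The p-quantile of Normal(μ,σ) is μ + z_p·σ, with z_{0.11} = -1.227 and z_{0.79} = 0.8064.
Eliminate σ: μ = (z₂·x₁ − z₁·x₂)/(z₂ − z₁) = (0.8064·0.2 − (-1.227)·0.7)/2.033 = 0.502.
Then σ = (x₂ − x₁)/(z₂ − z₁) = (0.7 − 0.2)/2.033 = 0.246.
Precision τ = 1/σ² = 1/0.2459² = 16.5.

μ = 0.502, τ = 16.5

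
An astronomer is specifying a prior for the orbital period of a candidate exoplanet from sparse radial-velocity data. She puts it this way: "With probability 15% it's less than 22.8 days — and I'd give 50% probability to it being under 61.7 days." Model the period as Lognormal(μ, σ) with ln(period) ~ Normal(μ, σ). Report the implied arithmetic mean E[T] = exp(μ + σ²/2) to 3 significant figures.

If T ~ Lognormal(μ,σ) then ln T ~ Normal(μ,σ), so the p-quantile of ln T is μ + z_p·σ.
ln(22.8) = 3.127 and ln(61.7) = 4.122; z_{0.15} = -1.036, z_{0.5} = 0.
σ = (4.122 − 3.127)/(0 − (-1.036)) = 0.961.
μ = 3.127 − (-1.036)·0.961 = 4.122.
E[T] = exp(μ + σ²/2) = exp(4.122 + 0.4613) = 97.9 days.

E[T] ≈ 97.9 days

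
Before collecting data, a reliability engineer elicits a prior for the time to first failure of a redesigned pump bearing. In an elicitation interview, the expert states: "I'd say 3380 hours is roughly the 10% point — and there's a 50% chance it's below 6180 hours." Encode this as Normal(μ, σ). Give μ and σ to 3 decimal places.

For Normal(μ,σ), the p-quantile is μ + z_p·σ. Here z_{0.1} = -1.282, z_{0.5} = 0.
So 3380 = μ − 1.282σ and 6180 = μ + 0σ.
Subtracting: σ = (6180 − 3380)/(0 − (-1.282)) = 2184.852.
Then μ = 3380 − (-1.282)·2184.852 = 6180.000.

μ = 6180.000, σ = 2184.852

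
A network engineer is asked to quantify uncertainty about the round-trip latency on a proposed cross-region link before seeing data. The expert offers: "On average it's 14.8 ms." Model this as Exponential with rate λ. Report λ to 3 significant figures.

Exponential mean = 1/λ, so λ = 1/14.8 = 0.0676.

λ ≈ 0.0676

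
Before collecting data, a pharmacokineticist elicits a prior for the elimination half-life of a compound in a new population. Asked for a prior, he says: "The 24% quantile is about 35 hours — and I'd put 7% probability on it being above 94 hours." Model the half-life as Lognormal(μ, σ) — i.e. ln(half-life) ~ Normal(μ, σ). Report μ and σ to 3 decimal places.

μ ≈ 3.875, σ ≈ 0.453

If T ~ Lognormal(μ,σ) then ln T ~ Normal(μ,σ), so the p-quantile of ln T is μ + z_p·σ.
ln(35) = 3.555 and ln(94) = 4.543; z_{0.24} = -0.7063, z_{0.93} = 1.476.
σ = (4.543 − 3.555)/(1.476 − (-0.7063)) = 0.453.
μ = 3.555 − (-0.7063)·0.453 = 3.875.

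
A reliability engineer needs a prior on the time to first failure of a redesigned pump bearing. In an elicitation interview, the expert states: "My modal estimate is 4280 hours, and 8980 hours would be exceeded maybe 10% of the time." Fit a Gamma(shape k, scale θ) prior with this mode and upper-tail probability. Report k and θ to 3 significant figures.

Gamma(k,θ) with k>1 has mode (k−1)θ, so θ = 4280/(k−1).
Need P(X < 8980) = 0.9 with θ tied to k this way. Start at k = 2, θ = 4280: P(X<8980) ≈ 0.620.
Too low — raise k to concentrate. Iterating converges to k ≈ 4.5.
Then θ = 4280/(4.5−1) ≈ 1220.

k ≈ 4.5, θ ≈ 1220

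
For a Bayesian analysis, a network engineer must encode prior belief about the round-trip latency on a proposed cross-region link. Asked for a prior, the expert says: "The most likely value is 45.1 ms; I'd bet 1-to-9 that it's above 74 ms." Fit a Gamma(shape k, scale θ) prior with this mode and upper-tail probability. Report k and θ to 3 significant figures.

Gamma(k,θ) with k>1 has mode (k−1)θ, so θ = 45.1/(k−1).
Need P(X < 74) = 0.9 with θ tied to k this way. Start at k = 2, θ = 45.1: P(X<74) ≈ 0.488.
Too low — raise k to concentrate. Iterating converges to k ≈ 8.69.
Then θ = 45.1/(8.69−1) ≈ 5.87.

k ≈ 8.69, θ ≈ 5.87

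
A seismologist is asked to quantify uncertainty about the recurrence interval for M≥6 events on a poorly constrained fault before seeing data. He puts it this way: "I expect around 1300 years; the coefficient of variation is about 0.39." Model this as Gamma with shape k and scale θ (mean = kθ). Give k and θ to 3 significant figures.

For Gamma(k, scale θ): mean = kθ, variance = kθ², so CV = 1/√k.
CV = 0.39, hence k = 1/CV² = 6.57.
Then θ = mean/k = 1300/6.57 = 198.

k ≈ 6.57, θ ≈ 198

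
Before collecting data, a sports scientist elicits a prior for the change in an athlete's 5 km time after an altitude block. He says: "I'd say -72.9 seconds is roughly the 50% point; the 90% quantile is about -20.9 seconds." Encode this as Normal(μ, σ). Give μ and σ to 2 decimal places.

μ = -72.90, σ = 40.58

The p-quantile of Normal(μ,σ) is μ + z_p·σ, with z_{0.5} = 0 and z_{0.9} = 1.282.
Eliminate σ: μ = (z₂·x₁ − z₁·x₂)/(z₂ − z₁) = (1.282·-72.9 − (0)·-20.9)/1.282 = -72.90.
Then σ = (x₂ − x₁)/(z₂ − z₁) = (-20.9 − -72.9)/1.282 = 40.58.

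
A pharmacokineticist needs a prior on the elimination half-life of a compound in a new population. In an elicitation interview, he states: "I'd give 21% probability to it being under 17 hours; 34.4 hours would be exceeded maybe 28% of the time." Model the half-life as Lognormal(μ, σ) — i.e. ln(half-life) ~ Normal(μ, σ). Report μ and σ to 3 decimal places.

If T ~ Lognormal(μ,σ) then ln T ~ Normal(μ,σ), so the p-quantile of ln T is μ + z_p·σ.
ln(17) = 2.833 and ln(34.4) = 3.538; z_{0.21} = -0.8064, z_{0.72} = 0.5828.
σ = (3.538 − 2.833)/(0.5828 − (-0.8064)) = 0.507.
μ = 2.833 − (-0.8064)·0.507 = 3.242.

μ ≈ 3.242, σ ≈ 0.507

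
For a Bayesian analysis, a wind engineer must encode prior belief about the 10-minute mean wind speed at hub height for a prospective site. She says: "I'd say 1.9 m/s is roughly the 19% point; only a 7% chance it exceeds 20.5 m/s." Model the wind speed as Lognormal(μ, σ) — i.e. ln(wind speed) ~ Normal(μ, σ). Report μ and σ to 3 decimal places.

If T ~ Lognormal(μ,σ) then ln T ~ Normal(μ,σ), so the p-quantile of ln T is μ + z_p·σ.
ln(1.9) = 0.6419 and ln(20.5) = 3.02; z_{0.19} = -0.8779, z_{0.93} = 1.476.
σ = (3.02 − 0.6419)/(1.476 − (-0.8779)) = 1.011.
μ = 0.6419 − (-0.8779)·1.011 = 1.529.

μ ≈ 1.529, σ ≈ 1.011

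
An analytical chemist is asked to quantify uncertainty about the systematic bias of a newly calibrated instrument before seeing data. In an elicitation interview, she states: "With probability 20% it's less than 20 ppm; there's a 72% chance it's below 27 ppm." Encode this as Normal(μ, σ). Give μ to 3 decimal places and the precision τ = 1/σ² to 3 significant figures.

For Normal(μ,σ), the p-quantile is μ + z_p·σ. Here z_{0.2} = -0.8416, z_{0.72} = 0.5828.
So 20 = μ − 0.8416σ and 27 = μ + 0.5828σ.
Subtracting: σ = (27 − 20)/(0.5828 − (-0.8416)) = 4.914.
Then μ = 20 − (-0.8416)·4.914 = 24.136.
Precision τ = 1/σ² = 1/4.914² = 0.0414.

μ = 24.136, τ = 0.0414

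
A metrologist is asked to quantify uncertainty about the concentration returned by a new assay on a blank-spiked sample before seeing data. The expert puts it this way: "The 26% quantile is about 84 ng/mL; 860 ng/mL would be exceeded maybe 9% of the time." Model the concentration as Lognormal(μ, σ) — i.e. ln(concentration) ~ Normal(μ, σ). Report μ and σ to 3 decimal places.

μ ≈ 5.185, σ ≈ 1.172

If T ~ Lognormal(μ,σ) then ln T ~ Normal(μ,σ), so the p-quantile of ln T is μ + z_p·σ.
ln(84) = 4.431 and ln(860) = 6.757; z_{0.26} = -0.6433, z_{0.91} = 1.341.
σ = (6.757 − 4.431)/(1.341 − (-0.6433)) = 1.172.
μ = 4.431 − (-0.6433)·1.172 = 5.185.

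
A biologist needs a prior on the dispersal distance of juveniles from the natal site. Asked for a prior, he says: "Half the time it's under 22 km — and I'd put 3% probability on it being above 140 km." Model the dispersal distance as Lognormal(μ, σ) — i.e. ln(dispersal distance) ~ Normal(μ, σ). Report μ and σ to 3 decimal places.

If T ~ Lognormal(μ,σ) then ln T ~ Normal(μ,σ), so the p-quantile of ln T is μ + z_p·σ.
ln(22) = 3.091 and ln(140) = 4.942; z_{0.5} = 0, z_{0.97} = 1.881.
σ = (4.942 − 3.091)/(1.881 − (0)) = 0.984.
μ = 3.091 − (0)·0.984 = 3.091.

μ ≈ 3.091, σ ≈ 0.984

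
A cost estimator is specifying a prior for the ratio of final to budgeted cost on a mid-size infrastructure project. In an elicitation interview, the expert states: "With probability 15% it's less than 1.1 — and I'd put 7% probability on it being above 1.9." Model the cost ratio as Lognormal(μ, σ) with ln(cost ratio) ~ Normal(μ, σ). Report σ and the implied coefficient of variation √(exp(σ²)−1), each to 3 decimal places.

If T ~ Lognormal(μ,σ) then ln T ~ Normal(μ,σ), so the p-quantile of ln T is μ + z_p·σ.
ln(1.1) = 0.09531 and ln(1.9) = 0.6419; z_{0.15} = -1.036, z_{0.93} = 1.476.
σ = (0.6419 − 0.09531)/(1.476 − (-1.036)) = 0.218.
μ = 0.09531 − (-1.036)·0.218 = 0.321.
CV = √(exp(σ²)−1) = √(exp(0.0473)−1) = 0.220.

σ ≈ 0.218, CV ≈ 0.220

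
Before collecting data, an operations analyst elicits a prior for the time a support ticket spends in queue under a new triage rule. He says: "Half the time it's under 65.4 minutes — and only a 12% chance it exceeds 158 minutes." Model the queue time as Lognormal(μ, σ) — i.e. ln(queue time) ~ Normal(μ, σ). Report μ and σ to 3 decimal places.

μ ≈ 4.181, σ ≈ 0.751

If T ~ Lognormal(μ,σ) then ln T ~ Normal(μ,σ), so the p-quantile of ln T is μ + z_p·σ.
ln(65.4) = 4.181 and ln(158) = 5.063; z_{0.5} = 0, z_{0.88} = 1.175.
σ = (5.063 − 4.181)/(1.175 − (0)) = 0.751.
μ = 4.181 − (0)·0.751 = 4.181.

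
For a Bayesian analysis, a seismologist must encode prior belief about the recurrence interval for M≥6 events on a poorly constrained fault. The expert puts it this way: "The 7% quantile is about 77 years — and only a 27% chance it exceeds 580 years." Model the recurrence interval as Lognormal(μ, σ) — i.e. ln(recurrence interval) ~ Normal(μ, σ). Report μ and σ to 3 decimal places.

μ ≈ 5.771, σ ≈ 0.967

If T ~ Lognormal(μ,σ) then ln T ~ Normal(μ,σ), so the p-quantile of ln T is μ + z_p·σ.
ln(77) = 4.344 and ln(580) = 6.363; z_{0.07} = -1.476, z_{0.73} = 0.6128.
σ = (6.363 − 4.344)/(0.6128 − (-1.476)) = 0.967.
μ = 4.344 − (-1.476)·0.967 = 5.771.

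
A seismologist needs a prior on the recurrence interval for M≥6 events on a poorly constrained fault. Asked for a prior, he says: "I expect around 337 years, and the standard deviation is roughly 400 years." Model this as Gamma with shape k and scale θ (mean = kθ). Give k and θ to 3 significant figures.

For Gamma(k, scale θ): mean = kθ, variance = kθ², so CV = 1/√k.
CV = SD/mean = 400/337 = 1.187, hence k = 1/CV² = 0.71.
Then θ = mean/k = 337/0.71 = 475.

k ≈ 0.71, θ ≈ 475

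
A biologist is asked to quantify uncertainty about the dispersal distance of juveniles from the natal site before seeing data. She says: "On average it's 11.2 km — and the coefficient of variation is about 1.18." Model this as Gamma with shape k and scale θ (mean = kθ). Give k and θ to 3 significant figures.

k ≈ 0.718, θ ≈ 15.6

For Gamma(k, scale θ): mean = kθ, variance = kθ², so CV = 1/√k.
CV = 1.18, hence k = 1/CV² = 0.718.
Then θ = mean/k = 11.2/0.718 = 15.6.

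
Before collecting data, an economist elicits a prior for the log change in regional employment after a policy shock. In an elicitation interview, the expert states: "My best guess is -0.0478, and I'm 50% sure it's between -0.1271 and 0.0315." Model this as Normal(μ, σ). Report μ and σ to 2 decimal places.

μ = -0.05, σ = 0.12

A symmetric 50% interval runs μ ± z·σ with z = 0.6745.
Half-width = 0.0793, so σ = 0.0793/0.6745 = 0.12.
μ is the stated best guess, -0.05.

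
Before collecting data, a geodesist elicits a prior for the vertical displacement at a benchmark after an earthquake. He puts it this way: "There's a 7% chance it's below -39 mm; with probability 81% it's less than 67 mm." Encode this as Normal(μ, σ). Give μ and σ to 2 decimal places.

For Normal(μ,σ), the p-quantile is μ + z_p·σ. Here z_{0.07} = -1.476, z_{0.81} = 0.8779.
So -39 = μ − 1.476σ and 67 = μ + 0.8779σ.
Subtracting: σ = (67 − -39)/(0.8779 − (-1.476)) = 45.04.
Then μ = -39 − (-1.476)·45.04 = 27.46.

μ = 27.46, σ = 45.04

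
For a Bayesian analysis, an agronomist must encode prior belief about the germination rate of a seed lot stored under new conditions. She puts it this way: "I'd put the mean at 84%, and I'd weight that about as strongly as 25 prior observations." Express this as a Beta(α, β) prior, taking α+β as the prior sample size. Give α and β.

Under the effective-sample-size interpretation, Beta(α, β) has prior mean α/(α+β) and prior sample size α+β.
So α+β = 25 and α/(α+β) = 0.84, giving α = 0.84·25 = 21 and β = 25 − 21 = 4.

α = 21, β = 4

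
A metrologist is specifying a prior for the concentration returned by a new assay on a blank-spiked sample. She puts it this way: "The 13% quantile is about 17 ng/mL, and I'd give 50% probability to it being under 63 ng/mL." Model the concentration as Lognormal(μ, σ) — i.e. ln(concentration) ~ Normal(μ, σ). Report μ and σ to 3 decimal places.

If T ~ Lognormal(μ,σ) then ln T ~ Normal(μ,σ), so the p-quantile of ln T is μ + z_p·σ.
ln(17) = 2.833 and ln(63) = 4.143; z_{0.13} = -1.126, z_{0.5} = 0.
σ = (4.143 − 2.833)/(0 − (-1.126)) = 1.163.
μ = 2.833 − (-1.126)·1.163 = 4.143.

μ ≈ 4.143, σ ≈ 1.163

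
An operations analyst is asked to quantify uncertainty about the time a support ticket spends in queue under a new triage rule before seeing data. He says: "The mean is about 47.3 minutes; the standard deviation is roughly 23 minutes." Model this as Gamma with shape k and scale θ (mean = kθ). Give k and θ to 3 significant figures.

For Gamma(k, scale θ): mean = kθ, variance = kθ², so CV = 1/√k.
CV = SD/mean = 23/47.3 = 0.4863, hence k = 1/CV² = 4.23.
Then θ = mean/k = 47.3/4.23 = 11.2.

k ≈ 4.23, θ ≈ 11.2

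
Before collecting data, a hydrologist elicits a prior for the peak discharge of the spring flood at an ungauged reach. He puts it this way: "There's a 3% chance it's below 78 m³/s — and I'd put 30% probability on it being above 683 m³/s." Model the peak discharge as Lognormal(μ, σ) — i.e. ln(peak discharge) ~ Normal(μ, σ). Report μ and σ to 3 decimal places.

If T ~ Lognormal(μ,σ) then ln T ~ Normal(μ,σ), so the p-quantile of ln T is μ + z_p·σ.
ln(78) = 4.357 and ln(683) = 6.526; z_{0.03} = -1.881, z_{0.7} = 0.5244.
σ = (6.526 − 4.357)/(0.5244 − (-1.881)) = 0.902.
μ = 4.357 − (-1.881)·0.902 = 6.053.

μ ≈ 6.053, σ ≈ 0.902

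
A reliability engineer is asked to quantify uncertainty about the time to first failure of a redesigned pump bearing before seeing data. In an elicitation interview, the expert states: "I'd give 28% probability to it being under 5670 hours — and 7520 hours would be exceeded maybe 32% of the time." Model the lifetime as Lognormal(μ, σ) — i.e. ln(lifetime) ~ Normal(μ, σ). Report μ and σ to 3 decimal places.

If T ~ Lognormal(μ,σ) then ln T ~ Normal(μ,σ), so the p-quantile of ln T is μ + z_p·σ.
ln(5670) = 8.643 and ln(7520) = 8.925; z_{0.28} = -0.5828, z_{0.68} = 0.4677.
σ = (8.925 − 8.643)/(0.4677 − (-0.5828)) = 0.269.
μ = 8.643 − (-0.5828)·0.269 = 8.800.

μ ≈ 8.800, σ ≈ 0.269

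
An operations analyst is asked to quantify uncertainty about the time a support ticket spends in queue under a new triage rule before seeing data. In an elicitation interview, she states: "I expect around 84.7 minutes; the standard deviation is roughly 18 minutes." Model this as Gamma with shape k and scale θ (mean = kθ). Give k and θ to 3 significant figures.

For Gamma(k, scale θ): mean = kθ, variance = kθ², so CV = 1/√k.
CV = SD/mean = 18/84.7 = 0.2125, hence k = 1/CV² = 22.1.
Then θ = mean/k = 84.7/22.1 = 3.83.

k ≈ 22.1, θ ≈ 3.83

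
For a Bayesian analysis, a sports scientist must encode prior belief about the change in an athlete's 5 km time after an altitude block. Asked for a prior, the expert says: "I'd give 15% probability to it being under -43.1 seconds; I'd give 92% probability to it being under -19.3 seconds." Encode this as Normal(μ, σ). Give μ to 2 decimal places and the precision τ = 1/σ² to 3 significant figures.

μ = -33.00, τ = 0.0105

For Normal(μ,σ), the p-quantile is μ + z_p·σ. Here z_{0.15} = -1.036, z_{0.92} = 1.405.
So -43.1 = μ − 1.036σ and -19.3 = μ + 1.405σ.
Subtracting: σ = (-19.3 − -43.1)/(1.405 − (-1.036)) = 9.75.
Then μ = -43.1 − (-1.036)·9.75 = -33.00.
Precision τ = 1/σ² = 1/9.748² = 0.0105.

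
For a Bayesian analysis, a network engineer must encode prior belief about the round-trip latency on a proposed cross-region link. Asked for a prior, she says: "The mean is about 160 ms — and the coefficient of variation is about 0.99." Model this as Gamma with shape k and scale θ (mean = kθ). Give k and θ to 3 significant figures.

k ≈ 1.02, θ ≈ 157

For Gamma(k, scale θ): mean = kθ, variance = kθ², so CV = 1/√k.
CV = 0.99, hence k = 1/CV² = 1.02.
Then θ = mean/k = 160/1.02 = 157.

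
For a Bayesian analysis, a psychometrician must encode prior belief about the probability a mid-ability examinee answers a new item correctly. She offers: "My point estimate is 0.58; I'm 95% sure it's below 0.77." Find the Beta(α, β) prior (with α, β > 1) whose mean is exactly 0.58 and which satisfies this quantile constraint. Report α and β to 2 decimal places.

With mean 0.58 fixed, write α = 0.58s, β = 0.42s where s = α+β.
Need P(θ < 0.77) = 0.95 under Beta(0.58s, 0.42s). Normal approximation: (q−m)/√(m(1−m)/s) ≈ z_{0.95} = 1.64, so s ≈ 0.58·0.42·(1.64)²/(0.77−0.58)² = 18.3.
At s = 18.3: P(θ<0.77) ≈ 0.960. Adjusting to match 0.95 gives s ≈ 16.27.
So α = 0.58·16.27 ≈ 9.43, β = 0.42·16.27 ≈ 6.83.

α ≈ 9.43, β ≈ 6.83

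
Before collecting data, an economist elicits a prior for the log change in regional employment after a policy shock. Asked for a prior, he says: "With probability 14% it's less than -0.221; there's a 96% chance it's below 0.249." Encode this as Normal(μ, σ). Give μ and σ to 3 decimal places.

The p-quantile of Normal(μ,σ) is μ + z_p·σ, with z_{0.14} = -1.08 and z_{0.96} = 1.751.
Eliminate σ: μ = (z₂·x₁ − z₁·x₂)/(z₂ − z₁) = (1.751·-0.221 − (-1.08)·0.249)/2.831 = -0.042.
Then σ = (x₂ − x₁)/(z₂ − z₁) = (0.249 − -0.221)/2.831 = 0.166.

μ = -0.042, σ = 0.166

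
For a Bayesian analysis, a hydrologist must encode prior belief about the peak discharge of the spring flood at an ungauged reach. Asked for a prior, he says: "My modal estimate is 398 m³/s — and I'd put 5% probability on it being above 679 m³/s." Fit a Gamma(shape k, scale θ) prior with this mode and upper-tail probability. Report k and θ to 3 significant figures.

k ≈ 10.8, θ ≈ 40.7

Gamma(k,θ) with k>1 has mode (k−1)θ, so θ = 398/(k−1).
Need P(X < 679) = 0.95 with θ tied to k this way. Start at k = 2, θ = 398: P(X<679) ≈ 0.509.
Too low — raise k to concentrate. Iterating converges to k ≈ 10.8.
Then θ = 398/(10.8−1) ≈ 40.7.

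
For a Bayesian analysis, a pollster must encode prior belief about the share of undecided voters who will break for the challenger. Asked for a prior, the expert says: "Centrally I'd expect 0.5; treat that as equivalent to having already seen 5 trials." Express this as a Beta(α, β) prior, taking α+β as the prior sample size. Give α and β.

Under the effective-sample-size interpretation, Beta(α, β) has prior mean α/(α+β) and prior sample size α+β.
So α+β = 5 and α/(α+β) = 0.5, giving α = 0.5·5 = 2.5 and β = 5 − 2.5 = 2.5.

α = 2.5, β = 2.5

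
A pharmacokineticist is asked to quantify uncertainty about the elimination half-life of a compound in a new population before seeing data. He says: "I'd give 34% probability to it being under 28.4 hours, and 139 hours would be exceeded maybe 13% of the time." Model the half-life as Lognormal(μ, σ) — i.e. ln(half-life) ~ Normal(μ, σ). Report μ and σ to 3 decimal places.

If T ~ Lognormal(μ,σ) then ln T ~ Normal(μ,σ), so the p-quantile of ln T is μ + z_p·σ.
ln(28.4) = 3.346 and ln(139) = 4.934; z_{0.34} = -0.4125, z_{0.87} = 1.126.
σ = (4.934 − 3.346)/(1.126 − (-0.4125)) = 1.032.
μ = 3.346 − (-0.4125)·1.032 = 3.772.

μ ≈ 3.772, σ ≈ 1.032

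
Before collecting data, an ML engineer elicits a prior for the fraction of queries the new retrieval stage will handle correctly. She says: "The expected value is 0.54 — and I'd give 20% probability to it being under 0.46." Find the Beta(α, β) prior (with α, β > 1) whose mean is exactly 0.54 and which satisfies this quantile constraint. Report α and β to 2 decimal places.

With mean 0.54 fixed, write α = 0.54s, β = 0.46s where s = α+β.
Need P(θ < 0.46) = 0.2 under Beta(0.54s, 0.46s). Normal approximation: (q−m)/√(m(1−m)/s) ≈ z_{0.2} = -0.842, so s ≈ 0.54·0.46·(-0.842)²/(0.46−0.54)² = 27.5.
At s = 27.5: P(θ<0.46) ≈ 0.200. Adjusting to match 0.2 gives s ≈ 27.44.
So α = 0.54·27.44 ≈ 14.82, β = 0.46·27.44 ≈ 12.62.

α ≈ 14.82, β ≈ 12.62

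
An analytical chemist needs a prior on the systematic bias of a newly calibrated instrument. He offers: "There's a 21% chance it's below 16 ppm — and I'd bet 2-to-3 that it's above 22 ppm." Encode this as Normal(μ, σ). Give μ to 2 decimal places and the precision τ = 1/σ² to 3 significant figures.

For Normal(μ,σ), the p-quantile is μ + z_p·σ. Here z_{0.21} = -0.8064, z_{0.6} = 0.2533.
So 16 = μ − 0.8064σ and 22 = μ + 0.2533σ.
Subtracting: σ = (22 − 16)/(0.2533 − (-0.8064)) = 5.66.
Then μ = 16 − (-0.8064)·5.66 = 20.57.
Precision τ = 1/σ² = 1/5.662² = 0.0312.

μ = 20.57, τ = 0.0312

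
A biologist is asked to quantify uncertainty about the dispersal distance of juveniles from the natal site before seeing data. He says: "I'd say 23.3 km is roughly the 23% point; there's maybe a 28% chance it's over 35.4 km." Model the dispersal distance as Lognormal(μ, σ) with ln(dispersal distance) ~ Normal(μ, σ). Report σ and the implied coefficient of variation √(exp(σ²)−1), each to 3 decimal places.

σ ≈ 0.316, CV ≈ 0.325

If T ~ Lognormal(μ,σ) then ln T ~ Normal(μ,σ), so the p-quantile of ln T is μ + z_p·σ.
ln(23.3) = 3.148 and ln(35.4) = 3.567; z_{0.23} = -0.7388, z_{0.72} = 0.5828.
σ = (3.567 − 3.148)/(0.5828 − (-0.7388)) = 0.316.
μ = 3.148 − (-0.7388)·0.316 = 3.382.
CV = √(exp(σ²)−1) = √(exp(0.1001)−1) = 0.325.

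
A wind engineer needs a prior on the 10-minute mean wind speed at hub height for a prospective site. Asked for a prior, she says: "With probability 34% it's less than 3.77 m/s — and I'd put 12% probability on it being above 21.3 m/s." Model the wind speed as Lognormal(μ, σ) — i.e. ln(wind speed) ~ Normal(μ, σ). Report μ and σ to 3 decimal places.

μ ≈ 1.777, σ ≈ 1.091

If T ~ Lognormal(μ,σ) then ln T ~ Normal(μ,σ), so the p-quantile of ln T is μ + z_p·σ.
ln(3.77) = 1.327 and ln(21.3) = 3.059; z_{0.34} = -0.4125, z_{0.88} = 1.175.
σ = (3.059 − 1.327)/(1.175 − (-0.4125)) = 1.091.
μ = 1.327 − (-0.4125)·1.091 = 1.777.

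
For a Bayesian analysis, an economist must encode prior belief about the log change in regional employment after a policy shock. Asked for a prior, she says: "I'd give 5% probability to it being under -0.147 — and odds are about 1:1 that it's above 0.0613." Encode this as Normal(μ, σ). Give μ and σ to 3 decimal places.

μ = 0.061, σ = 0.127

For Normal(μ,σ), the p-quantile is μ + z_p·σ. Here z_{0.05} = -1.645, z_{0.5} = 0.
So -0.147 = μ − 1.645σ and 0.0613 = μ + 0σ.
Subtracting: σ = (0.0613 − -0.147)/(0 − (-1.645)) = 0.127.
Then μ = -0.147 − (-1.645)·0.127 = 0.061.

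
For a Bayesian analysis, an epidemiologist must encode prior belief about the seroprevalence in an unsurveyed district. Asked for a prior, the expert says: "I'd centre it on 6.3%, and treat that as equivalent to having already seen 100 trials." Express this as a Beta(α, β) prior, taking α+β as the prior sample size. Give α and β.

Under the effective-sample-size interpretation, Beta(α, β) has prior mean α/(α+β) and prior sample size α+β.
So α+β = 100 and α/(α+β) = 0.063, giving α = 0.063·100 = 6.3 and β = 100 − 6.3 = 93.7.

α = 6.3, β = 93.7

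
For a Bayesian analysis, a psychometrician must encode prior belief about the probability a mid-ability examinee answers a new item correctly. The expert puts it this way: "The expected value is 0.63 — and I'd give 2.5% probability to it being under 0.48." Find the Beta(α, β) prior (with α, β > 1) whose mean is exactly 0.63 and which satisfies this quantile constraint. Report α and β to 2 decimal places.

α ≈ 26.22, β ≈ 15.40

With mean 0.63 fixed, write α = 0.63s, β = 0.37s where s = α+β.
Need P(θ < 0.48) = 0.025 under Beta(0.63s, 0.37s). Normal approximation: (q−m)/√(m(1−m)/s) ≈ z_{0.025} = -1.96, so s ≈ 0.63·0.37·(-1.96)²/(0.48−0.63)² = 39.8.
At s = 39.8: P(θ<0.48) ≈ 0.028. Adjusting to match 0.025 gives s ≈ 41.63.
So α = 0.63·41.63 ≈ 26.22, β = 0.37·41.63 ≈ 15.40.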